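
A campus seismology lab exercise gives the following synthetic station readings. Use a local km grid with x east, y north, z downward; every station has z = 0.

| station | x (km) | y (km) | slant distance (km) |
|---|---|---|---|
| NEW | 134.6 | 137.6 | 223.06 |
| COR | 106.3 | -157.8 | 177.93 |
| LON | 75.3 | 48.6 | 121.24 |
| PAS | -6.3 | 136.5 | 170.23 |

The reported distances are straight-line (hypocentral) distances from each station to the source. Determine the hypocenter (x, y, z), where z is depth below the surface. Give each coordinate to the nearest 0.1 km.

Each station gives a sphere (x−x_i)² + (y−y_i)² + z² = d_i² (stations at z=0).
Subtracting the NEW sphere from COR and LON: z² cancels, leaving linear equations in x and y:
-56.6 x − 590.8 y = 17246.29
-118.6 x − 178.0 y = 6037.76
Solving: x ≈ -8.289, y ≈ -28.397 km (keep extra digits for the depth step; rounded: -8.3, -28.4).
Then from the NEW sphere: z² = 223.06² − (x − 134.6)² − (y − 137.6)² with x = -8.289, y = -28.397, so z ≈ 42.231 ≈ 42.2 km.

x ≈ -8.3 km, y ≈ -28.4 km, depth ≈ 42.2 km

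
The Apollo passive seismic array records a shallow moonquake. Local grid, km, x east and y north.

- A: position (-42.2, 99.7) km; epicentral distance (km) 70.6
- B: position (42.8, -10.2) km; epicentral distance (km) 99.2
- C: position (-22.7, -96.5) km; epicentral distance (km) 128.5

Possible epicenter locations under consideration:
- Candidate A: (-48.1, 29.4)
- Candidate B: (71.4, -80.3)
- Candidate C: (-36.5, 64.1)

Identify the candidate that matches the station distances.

Candidate A

For each candidate, compare |candidate − station| to the reported distance:
Candidate A: residuals A 0.1, B 0.0, C 0.1 → max 0.1 km
Candidate B: residuals A 142.2, B 23.5, C 33.0 → max 142.2 km
Candidate C: residuals A 34.5, B 9.5, C 32.7 → max 34.5 km
Only Candidate A has all residuals ≈ 0.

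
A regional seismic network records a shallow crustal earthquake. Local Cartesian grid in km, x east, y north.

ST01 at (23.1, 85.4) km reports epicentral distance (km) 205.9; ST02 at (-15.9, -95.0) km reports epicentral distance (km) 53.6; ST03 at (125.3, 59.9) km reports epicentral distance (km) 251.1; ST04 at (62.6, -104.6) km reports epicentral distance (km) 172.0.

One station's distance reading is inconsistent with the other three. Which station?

Solve using three stations at a time. Using ST01, ST02, ST03 (subtract circle equations pairwise → linear system) gives (x, y) ≈ (-69.6, -98.5).
Distances from that point to each station vs reported:
  ST01: calculated 205.9 vs reported 205.9 → residual 0.0 km
  ST02: calculated 53.8 vs reported 53.6 → residual 0.2 km
  ST03: calculated 251.1 vs reported 251.1 → residual 0.0 km
  ST04: calculated 132.3 vs reported 172.0 → residual 39.7 km
ST01, ST02, ST03 are mutually consistent (residuals ≈ 0); ST04 is off by 39.7 km.

ST04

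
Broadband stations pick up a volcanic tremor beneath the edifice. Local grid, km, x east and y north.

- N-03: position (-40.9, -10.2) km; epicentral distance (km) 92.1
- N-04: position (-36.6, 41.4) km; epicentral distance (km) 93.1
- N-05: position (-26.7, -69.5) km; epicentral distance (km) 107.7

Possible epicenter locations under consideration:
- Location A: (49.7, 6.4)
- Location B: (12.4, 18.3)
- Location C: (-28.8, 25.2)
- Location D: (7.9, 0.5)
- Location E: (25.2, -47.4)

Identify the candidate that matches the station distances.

Location A

For each candidate, compare |candidate − station| to the reported distance:
Location A: residuals N-03 0.0, N-04 0.0, N-05 0.0 → max 0.0 km
Location B: residuals N-03 31.7, N-04 38.9, N-05 11.6 → max 38.9 km
Location C: residuals N-03 54.7, N-04 75.1, N-05 13.0 → max 75.1 km
Location D: residuals N-03 42.1, N-04 32.7, N-05 29.6 → max 42.1 km
Location E: residuals N-03 16.3, N-04 15.1, N-05 51.3 → max 51.3 km
Only Location A has all residuals ≈ 0.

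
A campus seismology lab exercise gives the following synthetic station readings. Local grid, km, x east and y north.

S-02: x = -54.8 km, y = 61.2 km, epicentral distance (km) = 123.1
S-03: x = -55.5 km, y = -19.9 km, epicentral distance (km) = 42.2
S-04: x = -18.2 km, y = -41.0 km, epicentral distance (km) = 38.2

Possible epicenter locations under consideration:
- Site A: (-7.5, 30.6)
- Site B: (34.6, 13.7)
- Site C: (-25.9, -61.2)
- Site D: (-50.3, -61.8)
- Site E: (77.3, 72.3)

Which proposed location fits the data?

Site D

For each candidate, compare |candidate − station| to the reported distance:
Site A: residuals S-02 66.8, S-03 27.5, S-04 34.2 → max 66.8 km
Site B: residuals S-02 21.9, S-03 54.0, S-04 37.8 → max 54.0 km
Site C: residuals S-02 2.7, S-03 8.6, S-04 16.6 → max 16.6 km
Site D: residuals S-02 0.0, S-03 0.0, S-04 0.0 → max 0.0 km
Site E: residuals S-02 9.5, S-03 119.5, S-04 110.0 → max 119.5 km
Only Site D has all residuals ≈ 0.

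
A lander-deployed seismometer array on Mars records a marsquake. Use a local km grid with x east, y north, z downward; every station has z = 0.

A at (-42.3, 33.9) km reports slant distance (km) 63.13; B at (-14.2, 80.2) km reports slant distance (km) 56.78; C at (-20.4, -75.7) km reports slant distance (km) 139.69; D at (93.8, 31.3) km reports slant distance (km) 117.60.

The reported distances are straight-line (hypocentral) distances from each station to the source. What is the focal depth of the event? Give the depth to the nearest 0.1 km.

50.3 km

Each station gives a sphere (x−x_i)² + (y−y_i)² + z² = d_i² (stations at z=0).
Subtracting the A sphere from B and C: z² cancels, leaving linear equations in x and y:
56.2 x + 92.6 y = 4456.61
43.8 x − 219.2 y = -12319.75
Solving: x ≈ -10.010, y ≈ 54.203 km (keep extra digits for the depth step; rounded: -10.0, 54.2).
Then from the A sphere: z² = 63.13² − (x + 42.3)² − (y − 33.9)² with x = -10.010, y = 54.203, so z ≈ 50.304 ≈ 50.3 km.
Check against D (with the unrounded solution): distance 117.61 ≈ 117.60 km. ✓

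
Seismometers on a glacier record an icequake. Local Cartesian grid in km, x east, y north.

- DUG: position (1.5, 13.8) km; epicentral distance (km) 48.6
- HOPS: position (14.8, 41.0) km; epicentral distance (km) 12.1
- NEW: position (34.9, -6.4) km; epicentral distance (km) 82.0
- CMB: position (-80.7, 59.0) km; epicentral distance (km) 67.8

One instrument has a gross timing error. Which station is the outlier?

Solve using three stations at a time. Using DUG, NEW, CMB (subtract circle equations pairwise → linear system) gives (x, y) ≈ (-12.8, 60.4).
Distances from that point to each station vs reported:
  DUG: calculated 48.7 vs reported 48.6 → residual 0.1 km
  HOPS: calculated 33.7 vs reported 12.1 → residual 21.6 km
  NEW: calculated 82.1 vs reported 82.0 → residual 0.1 km
  CMB: calculated 67.9 vs reported 67.8 → residual 0.1 km
DUG, NEW, CMB are mutually consistent (residuals ≈ 0); HOPS is off by 21.6 km.

HOPS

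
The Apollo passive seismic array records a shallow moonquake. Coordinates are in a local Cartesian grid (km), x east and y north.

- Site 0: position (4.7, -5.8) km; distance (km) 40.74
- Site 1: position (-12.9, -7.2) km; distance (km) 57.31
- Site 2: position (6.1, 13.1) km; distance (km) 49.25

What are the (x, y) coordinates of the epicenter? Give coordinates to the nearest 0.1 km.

Circle about each station: (x − 4.7)² + (y + 5.8)² = 40.74²; (x + 12.9)² + (y + 7.2)² = 57.31²; (x − 6.1)² + (y − 13.1)² = 49.25².
Subtracting the Site 0 equation from the Site 1 and Site 2 equations removes the quadratic terms:
-35.2 x − 2.8 y = -1462.17
2.8 x + 37.8 y = -612.72
Solving the 2×2 system: x ≈ 43.1, y ≈ -19.4 km.

x ≈ 43.1 km, y ≈ -19.4 km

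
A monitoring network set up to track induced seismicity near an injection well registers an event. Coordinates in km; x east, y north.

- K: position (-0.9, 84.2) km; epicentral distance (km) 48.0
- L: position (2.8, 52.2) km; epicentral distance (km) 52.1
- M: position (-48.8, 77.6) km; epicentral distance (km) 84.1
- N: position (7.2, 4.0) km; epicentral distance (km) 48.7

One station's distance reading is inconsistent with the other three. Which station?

Solve using three stations at a time. Using K, M, N (subtract circle equations pairwise → linear system) gives (x, y) ≈ (29.6, 47.2).
Distances from that point to each station vs reported:
  K: calculated 47.9 vs reported 48.0 → residual 0.1 km
  L: calculated 27.2 vs reported 52.1 → residual 24.9 km
  M: calculated 84.1 vs reported 84.1 → residual 0.0 km
  N: calculated 48.6 vs reported 48.7 → residual 0.1 km
K, M, N are mutually consistent (residuals ≈ 0); L is off by 24.9 km.

L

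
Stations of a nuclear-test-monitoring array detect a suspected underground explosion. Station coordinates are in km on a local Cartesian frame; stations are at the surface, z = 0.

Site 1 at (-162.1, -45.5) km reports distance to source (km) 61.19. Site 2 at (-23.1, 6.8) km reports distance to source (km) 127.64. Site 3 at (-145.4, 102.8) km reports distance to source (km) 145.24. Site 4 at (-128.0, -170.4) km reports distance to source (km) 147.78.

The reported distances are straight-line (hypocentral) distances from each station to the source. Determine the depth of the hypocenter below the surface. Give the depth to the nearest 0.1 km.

Each station gives a sphere (x−x_i)² + (y−y_i)² + z² = d_i² (stations at z=0).
Subtracting the Site 1 sphere from Site 2 and Site 3: z² cancels, leaving linear equations in x and y:
278.0 x + 104.6 y = -40314.56
33.4 x + 296.6 y = -13988.10
Solving: x ≈ -132.903, y ≈ -32.195 km (keep extra digits for the depth step; rounded: -132.9, -32.2).
Then from the Site 1 sphere: z² = 61.19² − (x + 162.1)² − (y + 45.5)² with x = -132.903, y = -32.195, so z ≈ 52.103 ≈ 52.1 km.

depth ≈ 52.1 km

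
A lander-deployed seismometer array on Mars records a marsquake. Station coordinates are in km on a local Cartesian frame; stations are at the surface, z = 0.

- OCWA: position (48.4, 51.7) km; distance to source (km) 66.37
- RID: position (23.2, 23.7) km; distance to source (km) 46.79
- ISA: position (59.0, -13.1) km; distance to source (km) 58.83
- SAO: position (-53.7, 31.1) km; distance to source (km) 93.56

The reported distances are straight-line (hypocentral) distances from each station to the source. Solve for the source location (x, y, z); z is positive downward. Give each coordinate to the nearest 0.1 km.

(25.5, 7.4, 43.8)

Each station gives a sphere (x−x_i)² + (y−y_i)² + z² = d_i² (stations at z=0).
Subtracting the OCWA sphere from RID and ISA: z² cancels, leaving linear equations in x and y:
-50.4 x − 56.0 y = -1699.85
21.2 x − 129.6 y = -418.83
Solving: x ≈ 25.501, y ≈ 7.403 km (keep extra digits for the depth step; rounded: 25.5, 7.4).
Then from the OCWA sphere: z² = 66.37² − (x − 48.4)² − (y − 51.7)² with x = 25.501, y = 7.403, so z ≈ 43.799 ≈ 43.8 km.
Check against SAO (with the unrounded solution): distance 93.56 ≈ 93.56 km. ✓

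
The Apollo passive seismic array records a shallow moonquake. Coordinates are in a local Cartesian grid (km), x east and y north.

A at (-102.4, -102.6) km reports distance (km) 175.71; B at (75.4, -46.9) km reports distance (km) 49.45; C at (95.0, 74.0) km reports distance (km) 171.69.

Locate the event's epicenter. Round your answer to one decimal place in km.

Circle about each station: (x + 102.4)² + (y + 102.6)² = 175.71²; (x − 75.4)² + (y + 46.9)² = 49.45²; (x − 95.0)² + (y − 74.0)² = 171.69².
Subtracting the A equation from the B and C equations removes the quadratic terms:
355.6 x + 111.4 y = 15300.95
394.8 x + 353.2 y = -5114.97
Solving the 2×2 system: x ≈ 73.2, y ≈ -96.3 km.
Check against A (with the unrounded x, y): √((x + 102.4)²+(y + 102.6)²) = 175.71 ≈ 175.71 km. ✓

x ≈ 73.2 km, y ≈ -96.3 km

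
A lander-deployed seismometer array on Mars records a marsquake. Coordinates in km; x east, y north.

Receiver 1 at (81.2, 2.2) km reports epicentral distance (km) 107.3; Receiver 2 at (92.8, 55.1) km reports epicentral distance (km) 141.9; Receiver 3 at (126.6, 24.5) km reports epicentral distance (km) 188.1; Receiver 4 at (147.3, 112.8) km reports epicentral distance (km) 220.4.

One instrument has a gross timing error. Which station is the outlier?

Receiver 3

Solve using three stations at a time. Using Receiver 1, Receiver 2, Receiver 4 (subtract circle equations pairwise → linear system) gives (x, y) ≈ (-21.2, -29.1).
Distances from that point to each station vs reported:
  Receiver 1: calculated 107.0 vs reported 107.3 → residual 0.3 km
  Receiver 2: calculated 141.7 vs reported 141.9 → residual 0.2 km
  Receiver 3: calculated 157.2 vs reported 188.1 → residual 30.9 km
  Receiver 4: calculated 220.3 vs reported 220.4 → residual 0.1 km
Receiver 1, Receiver 2, Receiver 4 are mutually consistent (residuals ≈ 0); Receiver 3 is off by 30.9 km.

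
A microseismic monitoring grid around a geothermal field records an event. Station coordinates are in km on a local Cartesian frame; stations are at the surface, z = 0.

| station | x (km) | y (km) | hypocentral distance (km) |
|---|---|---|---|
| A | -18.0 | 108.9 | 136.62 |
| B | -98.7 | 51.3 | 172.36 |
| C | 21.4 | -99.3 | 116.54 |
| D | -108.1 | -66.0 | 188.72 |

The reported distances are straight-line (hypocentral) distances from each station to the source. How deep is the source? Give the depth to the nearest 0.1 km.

31.7 km

Each station gives a sphere (x−x_i)² + (y−y_i)² + z² = d_i² (stations at z=0).
Subtracting the A sphere from B and C: z² cancels, leaving linear equations in x and y:
-161.4 x − 115.2 y = -10852.78
78.8 x − 416.4 y = 3218.69
Solving: x ≈ 64.101, y ≈ 4.401 km (keep extra digits for the depth step; rounded: 64.1, 4.4).
Then from the A sphere: z² = 136.62² − (x + 18.0)² − (y − 108.9)² with x = 64.101, y = 4.401, so z ≈ 31.692 ≈ 31.7 km.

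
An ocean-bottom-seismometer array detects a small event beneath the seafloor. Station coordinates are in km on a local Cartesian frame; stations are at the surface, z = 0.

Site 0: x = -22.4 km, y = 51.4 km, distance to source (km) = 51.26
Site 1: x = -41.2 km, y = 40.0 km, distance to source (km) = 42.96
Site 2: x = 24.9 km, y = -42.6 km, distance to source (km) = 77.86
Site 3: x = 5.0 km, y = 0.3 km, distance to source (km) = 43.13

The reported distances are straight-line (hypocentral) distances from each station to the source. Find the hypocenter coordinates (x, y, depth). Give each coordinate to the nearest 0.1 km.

x ≈ -29.3 km, y ≈ 7.3 km, depth ≈ 25.2 km

Each station gives a sphere (x−x_i)² + (y−y_i)² + z² = d_i² (stations at z=0).
Subtracting the Site 0 sphere from Site 1 and Site 2: z² cancels, leaving linear equations in x and y:
-37.6 x − 22.8 y = 935.75
94.6 x − 188.0 y = -4143.54
Solving: x ≈ -29.309, y ≈ 7.292 km (keep extra digits for the depth step; rounded: -29.3, 7.3).
Then from the Site 0 sphere: z² = 51.26² − (x + 22.4)² − (y − 51.4)² with x = -29.309, y = 7.292, so z ≈ 25.186 ≈ 25.2 km.
Check against Site 3 (with the unrounded solution): distance 43.13 ≈ 43.13 km. ✓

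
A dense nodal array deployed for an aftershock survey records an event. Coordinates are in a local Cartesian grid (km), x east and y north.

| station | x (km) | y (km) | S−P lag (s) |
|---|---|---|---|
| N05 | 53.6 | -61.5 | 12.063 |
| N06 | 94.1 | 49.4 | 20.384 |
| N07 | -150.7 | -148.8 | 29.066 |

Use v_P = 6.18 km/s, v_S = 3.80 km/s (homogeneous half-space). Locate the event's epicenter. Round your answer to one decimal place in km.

(136.1, -147.3)

Distance from S−P lag: d = Δt · v_P v_S / (v_P − v_S) = Δt · (6.18·3.80)/(6.18−3.80) ≈ 9.8672·Δt.
So d_N05 = 119.03, d_N06 = 201.13, d_N07 = 286.80 km.
Circle about each station: (x − 53.6)² + (y + 61.5)² = 119.03²; (x − 94.1)² + (y − 49.4)² = 201.13²; (x + 150.7)² + (y + 148.8)² = 286.80².
Subtracting the N05 equation from the N06 and N07 equations removes the quadratic terms:
81.0 x + 221.8 y = -21645.18
-408.6 x − 174.6 y = -29889.38
Solving the 2×2 system: x ≈ 136.1, y ≈ -147.3 km.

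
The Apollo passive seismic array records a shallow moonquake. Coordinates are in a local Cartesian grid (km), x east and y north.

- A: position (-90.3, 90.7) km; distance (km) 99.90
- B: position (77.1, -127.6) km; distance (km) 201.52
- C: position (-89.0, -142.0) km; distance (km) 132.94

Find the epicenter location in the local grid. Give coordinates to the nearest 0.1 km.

Circle about each station: (x + 90.3)² + (y − 90.7)² = 99.90²; (x − 77.1)² + (y + 127.6)² = 201.52²; (x + 89.0)² + (y + 142.0)² = 132.94².
Subtracting the A equation from the B and C equations removes the quadratic terms:
334.8 x − 436.6 y = -24784.71
2.6 x − 465.4 y = 4011.39
Solving the 2×2 system: x ≈ -85.9, y ≈ -9.1 km.

x ≈ -85.9 km, y ≈ -9.1 km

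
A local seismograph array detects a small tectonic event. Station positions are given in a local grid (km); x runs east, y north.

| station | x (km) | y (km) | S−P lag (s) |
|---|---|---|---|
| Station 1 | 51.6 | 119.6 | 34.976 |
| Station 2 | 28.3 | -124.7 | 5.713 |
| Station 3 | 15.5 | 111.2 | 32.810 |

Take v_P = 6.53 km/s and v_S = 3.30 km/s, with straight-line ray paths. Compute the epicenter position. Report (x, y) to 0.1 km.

Distance from S−P lag: d = Δt · v_P v_S / (v_P − v_S) = Δt · (6.53·3.30)/(6.53−3.30) ≈ 6.6715·Δt.
So d_Station 1 = 233.34, d_Station 2 = 38.11, d_Station 3 = 218.89 km.
Circle about each station: (x − 51.6)² + (y − 119.6)² = 233.34²; (x − 28.3)² + (y + 124.7)² = 38.11²; (x − 15.5)² + (y − 111.2)² = 218.89².
Subtracting the Station 1 equation from the Station 2 and Station 3 equations removes the quadratic terms:
-46.6 x − 488.6 y = 52379.44
-72.2 x − 16.8 y = 2173.69
Solving the 2×2 system: x ≈ -5.3, y ≈ -106.7 km.
Check against Station 1 (with the unrounded x, y): √((x − 51.6)²+(y − 119.6)²) = 233.34 ≈ 233.34 km. ✓

(-5.3, -106.7)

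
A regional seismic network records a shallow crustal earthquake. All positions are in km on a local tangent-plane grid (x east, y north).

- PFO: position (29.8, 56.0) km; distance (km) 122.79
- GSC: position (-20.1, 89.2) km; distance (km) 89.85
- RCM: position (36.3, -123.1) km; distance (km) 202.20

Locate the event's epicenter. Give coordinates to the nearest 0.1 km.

Circle about each station: (x − 29.8)² + (y − 56.0)² = 122.79²; (x + 20.1)² + (y − 89.2)² = 89.85²; (x − 36.3)² + (y + 123.1)² = 202.20².
Subtracting pairs of circle equations eliminates x²+y² and gives linear equations (the radical axes):
-99.8 x + 66.4 y = 11340.97
13.0 x − 358.2 y = -13360.20
Solving the 2×2 system: x ≈ -91.0, y ≈ 34.0 km.

x ≈ -91.0 km, y ≈ 34.0 km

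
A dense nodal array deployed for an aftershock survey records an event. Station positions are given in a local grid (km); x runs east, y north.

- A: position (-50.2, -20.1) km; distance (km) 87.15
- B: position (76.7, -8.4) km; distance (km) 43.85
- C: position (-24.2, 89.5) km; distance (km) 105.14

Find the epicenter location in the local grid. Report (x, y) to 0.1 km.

(34.1, 2.0)

Circle about each station: (x + 50.2)² + (y + 20.1)² = 87.15²; (x − 76.7)² + (y + 8.4)² = 43.85²; (x + 24.2)² + (y − 89.5)² = 105.14².
Subtracting the A equation from the B and C equations removes the quadratic terms:
253.8 x + 23.4 y = 8701.70
52.0 x + 219.2 y = 2212.54
Solving the 2×2 system: x ≈ 34.1, y ≈ 2.0 km.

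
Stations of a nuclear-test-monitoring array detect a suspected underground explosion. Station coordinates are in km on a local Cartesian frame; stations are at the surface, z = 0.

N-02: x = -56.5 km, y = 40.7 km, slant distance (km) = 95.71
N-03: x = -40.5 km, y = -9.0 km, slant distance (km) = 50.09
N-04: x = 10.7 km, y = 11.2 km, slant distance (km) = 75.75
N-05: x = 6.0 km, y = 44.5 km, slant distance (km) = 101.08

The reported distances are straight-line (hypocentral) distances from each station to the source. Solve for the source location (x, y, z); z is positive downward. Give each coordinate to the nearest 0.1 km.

x ≈ -28.4 km, y ≈ -44.6 km, depth ≈ 33.1 km

Each station gives a sphere (x−x_i)² + (y−y_i)² + z² = d_i² (stations at z=0).
Subtracting the N-02 sphere from N-03 and N-04: z² cancels, leaving linear equations in x and y:
32.0 x − 99.4 y = 3523.91
134.4 x − 59.0 y = -1186.47
Solving: x ≈ -28.405, y ≈ -44.596 km (keep extra digits for the depth step; rounded: -28.4, -44.6).
Then from the N-02 sphere: z² = 95.71² − (x + 56.5)² − (y − 40.7)² with x = -28.405, y = -44.596, so z ≈ 33.101 ≈ 33.1 km.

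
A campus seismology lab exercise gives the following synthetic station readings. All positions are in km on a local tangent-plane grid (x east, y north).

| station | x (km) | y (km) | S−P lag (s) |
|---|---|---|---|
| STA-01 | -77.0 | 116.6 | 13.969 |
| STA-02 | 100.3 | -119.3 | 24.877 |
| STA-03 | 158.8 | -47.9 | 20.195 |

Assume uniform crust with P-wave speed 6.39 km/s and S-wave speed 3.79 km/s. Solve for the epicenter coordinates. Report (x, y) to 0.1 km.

Distance from S−P lag: d = Δt · v_P v_S / (v_P − v_S) = Δt · (6.39·3.79)/(6.39−3.79) ≈ 9.3147·Δt.
So d_STA-01 = 130.12, d_STA-02 = 231.72, d_STA-03 = 188.11 km.
Circle about each station: (x + 77.0)² + (y − 116.6)² = 130.12²; (x − 100.3)² + (y + 119.3)² = 231.72²; (x − 158.8)² + (y + 47.9)² = 188.11².
Subtracting pairs of circle equations eliminates x²+y² and gives linear equations (the radical axes):
354.6 x − 471.8 y = -31994.92
471.6 x − 329.0 y = -10466.87
Solving the 2×2 system: x ≈ 52.8, y ≈ 107.5 km.

(52.8, 107.5)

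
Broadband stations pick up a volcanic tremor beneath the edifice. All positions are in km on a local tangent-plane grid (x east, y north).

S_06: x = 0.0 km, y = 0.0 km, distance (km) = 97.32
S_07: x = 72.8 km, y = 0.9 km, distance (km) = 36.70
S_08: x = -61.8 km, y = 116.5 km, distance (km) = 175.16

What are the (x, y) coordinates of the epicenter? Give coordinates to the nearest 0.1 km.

x ≈ 91.8 km, y ≈ 32.3 km

Circle about each station: x² + y² = 97.32²; (x − 72.8)² + (y − 0.9)² = 36.70²; (x + 61.8)² + (y − 116.5)² = 175.16².
Subtracting pairs of circle equations eliminates x²+y² and gives linear equations (the radical axes):
145.6 x + 1.8 y = 13424.94
-123.6 x + 233.0 y = -3818.35
Solving the 2×2 system: x ≈ 91.8, y ≈ 32.3 km.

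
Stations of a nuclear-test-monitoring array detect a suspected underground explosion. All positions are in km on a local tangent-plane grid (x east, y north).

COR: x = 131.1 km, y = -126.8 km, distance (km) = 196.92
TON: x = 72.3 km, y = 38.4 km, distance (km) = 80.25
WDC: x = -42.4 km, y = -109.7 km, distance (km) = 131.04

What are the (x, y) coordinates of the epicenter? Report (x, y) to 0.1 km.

Circle about each station: (x − 131.1)² + (y + 126.8)² = 196.92²; (x − 72.3)² + (y − 38.4)² = 80.25²; (x + 42.4)² + (y + 109.7)² = 131.04².
Subtracting the COR equation from the TON and WDC equations removes the quadratic terms:
-117.6 x + 330.4 y = 5773.82
-347.0 x + 34.2 y = 2172.40
Solving the 2×2 system: x ≈ -4.7, y ≈ 15.8 km.
Check against COR (with the unrounded x, y): √((x − 131.1)²+(y + 126.8)²) = 196.92 ≈ 196.92 km. ✓

-4.7 km east, 15.8 km north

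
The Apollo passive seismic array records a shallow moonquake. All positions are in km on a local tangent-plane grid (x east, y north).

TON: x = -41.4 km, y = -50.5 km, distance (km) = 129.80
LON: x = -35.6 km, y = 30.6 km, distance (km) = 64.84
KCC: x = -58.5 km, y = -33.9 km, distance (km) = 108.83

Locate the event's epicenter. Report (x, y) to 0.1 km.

Circle about each station: (x + 41.4)² + (y + 50.5)² = 129.80²; (x + 35.6)² + (y − 30.6)² = 64.84²; (x + 58.5)² + (y + 33.9)² = 108.83².
Subtracting pairs of circle equations eliminates x²+y² and gives linear equations (the radical axes):
11.6 x + 162.2 y = 10583.32
-34.2 x + 33.2 y = 5311.32
Solving the 2×2 system: x ≈ -86.0, y ≈ 71.4 km.

(-86.0, 71.4)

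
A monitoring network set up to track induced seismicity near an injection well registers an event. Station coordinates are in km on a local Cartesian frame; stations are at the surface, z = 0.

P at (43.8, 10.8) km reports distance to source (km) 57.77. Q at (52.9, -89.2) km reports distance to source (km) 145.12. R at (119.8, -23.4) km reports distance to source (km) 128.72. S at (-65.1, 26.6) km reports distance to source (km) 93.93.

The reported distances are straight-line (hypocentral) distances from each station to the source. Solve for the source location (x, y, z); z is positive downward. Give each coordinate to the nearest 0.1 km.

(18.6, 46.7, 37.6)

Each station gives a sphere (x−x_i)² + (y−y_i)² + z² = d_i² (stations at z=0).
Subtracting the P sphere from Q and R: z² cancels, leaving linear equations in x and y:
18.2 x − 200.0 y = -9002.47
152.0 x − 68.4 y = -366.95
Solving: x ≈ 18.603, y ≈ 46.705 km (keep extra digits for the depth step; rounded: 18.6, 46.7).
Then from the P sphere: z² = 57.77² − (x − 43.8)² − (y − 10.8)² with x = 18.603, y = 46.705, so z ≈ 37.594 ≈ 37.6 km.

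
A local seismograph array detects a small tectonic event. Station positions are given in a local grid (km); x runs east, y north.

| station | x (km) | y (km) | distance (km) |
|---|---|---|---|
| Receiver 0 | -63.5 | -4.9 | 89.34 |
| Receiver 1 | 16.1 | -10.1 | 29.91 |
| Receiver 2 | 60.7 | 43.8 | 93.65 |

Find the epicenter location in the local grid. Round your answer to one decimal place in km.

18.7 km east, -39.9 km north

Circle about each station: (x + 63.5)² + (y + 4.9)² = 89.34²; (x − 16.1)² + (y + 10.1)² = 29.91²; (x − 60.7)² + (y − 43.8)² = 93.65².
Subtracting pairs of circle equations eliminates x²+y² and gives linear equations (the radical axes):
159.2 x − 10.4 y = 3391.99
248.4 x + 97.4 y = 757.98
Solving the 2×2 system: x ≈ 18.7, y ≈ -39.9 km.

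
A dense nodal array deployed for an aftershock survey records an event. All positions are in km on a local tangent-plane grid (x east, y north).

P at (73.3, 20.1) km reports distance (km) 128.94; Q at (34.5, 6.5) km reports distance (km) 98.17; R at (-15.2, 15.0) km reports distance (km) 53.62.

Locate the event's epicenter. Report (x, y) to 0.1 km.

Circle about each station: (x − 73.3)² + (y − 20.1)² = 128.94²; (x − 34.5)² + (y − 6.5)² = 98.17²; (x + 15.2)² + (y − 15.0)² = 53.62².
Subtracting the P equation from the Q and R equations removes the quadratic terms:
-77.6 x − 27.2 y = 2443.77
-177.0 x − 10.2 y = 8429.56
Solving the 2×2 system: x ≈ -50.8, y ≈ 55.1 km.

x ≈ -50.8 km, y ≈ 55.1 km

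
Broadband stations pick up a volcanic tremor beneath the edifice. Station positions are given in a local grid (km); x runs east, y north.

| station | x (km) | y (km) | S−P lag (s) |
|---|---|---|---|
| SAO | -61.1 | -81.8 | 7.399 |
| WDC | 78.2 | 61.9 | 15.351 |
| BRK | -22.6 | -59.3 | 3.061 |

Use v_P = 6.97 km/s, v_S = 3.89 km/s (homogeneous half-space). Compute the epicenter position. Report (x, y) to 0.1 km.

(-18.3, -32.7)

Distance from S−P lag: d = Δt · v_P v_S / (v_P − v_S) = Δt · (6.97·3.89)/(6.97−3.89) ≈ 8.8030·Δt.
So d_SAO = 65.13, d_WDC = 135.14, d_BRK = 26.95 km.
Circle about each station: (x + 61.1)² + (y + 81.8)² = 65.13²; (x − 78.2)² + (y − 61.9)² = 135.14²; (x + 22.6)² + (y + 59.3)² = 26.95².
Subtracting the SAO equation from the WDC and BRK equations removes the quadratic terms:
278.6 x + 287.4 y = -14498.50
77.0 x + 45.0 y = -2881.59
Solving the 2×2 system: x ≈ -18.3, y ≈ -32.7 km.
Check against SAO (with the unrounded x, y): √((x + 61.1)²+(y + 81.8)²) = 65.13 ≈ 65.13 km. ✓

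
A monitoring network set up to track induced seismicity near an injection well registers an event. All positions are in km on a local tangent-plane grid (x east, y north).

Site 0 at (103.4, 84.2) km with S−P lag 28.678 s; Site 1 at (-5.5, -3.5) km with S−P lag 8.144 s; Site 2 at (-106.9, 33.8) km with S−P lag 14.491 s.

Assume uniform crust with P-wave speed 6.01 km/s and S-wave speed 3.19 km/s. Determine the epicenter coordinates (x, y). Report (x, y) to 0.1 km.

Distance from S−P lag: d = Δt · v_P v_S / (v_P − v_S) = Δt · (6.01·3.19)/(6.01−3.19) ≈ 6.7985·Δt.
So d_Site 0 = 194.97, d_Site 1 = 55.37, d_Site 2 = 98.52 km.
Circle about each station: (x − 103.4)² + (y − 84.2)² = 194.97²; (x + 5.5)² + (y + 3.5)² = 55.37²; (x + 106.9)² + (y − 33.8)² = 98.52².
Subtracting the Site 0 equation from the Site 1 and Site 2 equations removes the quadratic terms:
-217.8 x − 175.4 y = 17208.76
-420.6 x − 100.8 y = 23095.96
Solving the 2×2 system: x ≈ -44.7, y ≈ -42.6 km.
Check against Site 0 (with the unrounded x, y): √((x − 103.4)²+(y − 84.2)²) = 194.97 ≈ 194.97 km. ✓

x ≈ -44.7 km, y ≈ -42.6 km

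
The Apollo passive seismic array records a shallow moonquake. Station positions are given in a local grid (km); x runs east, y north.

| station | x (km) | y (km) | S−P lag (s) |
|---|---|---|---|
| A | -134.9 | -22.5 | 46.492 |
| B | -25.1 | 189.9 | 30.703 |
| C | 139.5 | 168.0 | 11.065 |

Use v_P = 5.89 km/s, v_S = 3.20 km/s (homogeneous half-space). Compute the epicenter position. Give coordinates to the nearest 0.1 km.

x ≈ 168.5 km, y ≈ 96.1 km

Distance from S−P lag: d = Δt · v_P v_S / (v_P − v_S) = Δt · (5.89·3.20)/(5.89−3.20) ≈ 7.0067·Δt.
So d_A = 325.76, d_B = 215.13, d_C = 77.53 km.
Circle about each station: (x + 134.9)² + (y + 22.5)² = 325.76²; (x + 25.1)² + (y − 189.9)² = 215.13²; (x − 139.5)² + (y − 168.0)² = 77.53².
Subtracting the A equation from the B and C equations removes the quadratic terms:
219.6 x + 424.8 y = 77826.42
548.8 x + 381.0 y = 129088.67
Solving the 2×2 system: x ≈ 168.5, y ≈ 96.1 km.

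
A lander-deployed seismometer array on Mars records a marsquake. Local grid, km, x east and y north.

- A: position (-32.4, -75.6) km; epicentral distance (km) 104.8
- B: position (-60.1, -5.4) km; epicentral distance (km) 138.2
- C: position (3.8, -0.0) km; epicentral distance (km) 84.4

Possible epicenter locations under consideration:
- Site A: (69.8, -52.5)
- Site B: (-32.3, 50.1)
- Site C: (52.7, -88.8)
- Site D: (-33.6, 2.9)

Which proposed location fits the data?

For each candidate, compare |candidate − station| to the reported distance:
Site A: residuals A 0.0, B 0.0, C 0.1 → max 0.1 km
Site B: residuals A 20.9, B 76.1, C 22.6 → max 76.1 km
Site C: residuals A 18.7, B 2.1, C 17.0 → max 18.7 km
Site D: residuals A 26.3, B 110.4, C 46.9 → max 110.4 km
Only Site A has all residuals ≈ 0.

Site A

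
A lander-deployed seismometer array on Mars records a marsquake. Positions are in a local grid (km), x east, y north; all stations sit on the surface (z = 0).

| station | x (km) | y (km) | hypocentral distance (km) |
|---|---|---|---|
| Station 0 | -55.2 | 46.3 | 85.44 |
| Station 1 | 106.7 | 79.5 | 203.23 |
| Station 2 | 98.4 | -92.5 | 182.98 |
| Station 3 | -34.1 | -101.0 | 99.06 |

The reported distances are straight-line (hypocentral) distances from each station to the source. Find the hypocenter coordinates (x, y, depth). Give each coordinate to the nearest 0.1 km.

(-62.0, -21.3, 51.8)

Each station gives a sphere (x−x_i)² + (y−y_i)² + z² = d_i² (stations at z=0).
Subtracting the Station 0 sphere from Station 1 and Station 2: z² cancels, leaving linear equations in x and y:
323.8 x + 66.4 y = -21488.03
307.2 x − 277.6 y = -13133.61
Solving: x ≈ -61.995, y ≈ -21.294 km (keep extra digits for the depth step; rounded: -62.0, -21.3).
Then from the Station 0 sphere: z² = 85.44² − (x + 55.2)² − (y − 46.3)² with x = -61.995, y = -21.294, so z ≈ 51.816 ≈ 51.8 km.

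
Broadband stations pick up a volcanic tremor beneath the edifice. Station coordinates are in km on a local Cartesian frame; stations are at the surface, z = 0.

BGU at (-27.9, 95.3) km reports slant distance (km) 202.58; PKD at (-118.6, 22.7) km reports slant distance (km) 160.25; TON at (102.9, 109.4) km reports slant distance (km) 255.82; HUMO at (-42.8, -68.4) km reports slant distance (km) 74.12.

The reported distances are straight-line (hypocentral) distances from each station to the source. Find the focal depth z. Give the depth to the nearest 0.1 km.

68.6 km

Each station gives a sphere (x−x_i)² + (y−y_i)² + z² = d_i² (stations at z=0).
Subtracting the BGU sphere from PKD and TON: z² cancels, leaving linear equations in x and y:
-181.4 x − 145.2 y = 20079.34
261.6 x + 28.2 y = -11708.95
Solving: x ≈ -34.498, y ≈ -95.189 km (keep extra digits for the depth step; rounded: -34.5, -95.2).
Then from the BGU sphere: z² = 202.58² − (x + 27.9)² − (y − 95.3)² with x = -34.498, y = -95.189, so z ≈ 68.623 ≈ 68.6 km.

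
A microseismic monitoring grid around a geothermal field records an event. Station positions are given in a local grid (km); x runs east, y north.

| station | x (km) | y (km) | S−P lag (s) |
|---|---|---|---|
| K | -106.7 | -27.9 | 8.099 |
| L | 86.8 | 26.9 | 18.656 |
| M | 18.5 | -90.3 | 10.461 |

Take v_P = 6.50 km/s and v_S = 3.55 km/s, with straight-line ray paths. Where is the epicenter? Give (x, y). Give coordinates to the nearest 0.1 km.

-44.1 km east, -37.6 km north

Distance from S−P lag: d = Δt · v_P v_S / (v_P − v_S) = Δt · (6.50·3.55)/(6.50−3.55) ≈ 7.8220·Δt.
So d_K = 63.35, d_L = 145.93, d_M = 81.83 km.
Circle about each station: (x + 106.7)² + (y + 27.9)² = 63.35²; (x − 86.8)² + (y − 26.9)² = 145.93²; (x − 18.5)² + (y + 90.3)² = 81.83².
Subtracting the K equation from the L and M equations removes the quadratic terms:
387.0 x + 109.6 y = -21187.79
250.4 x − 124.8 y = -6349.89
Solving the 2×2 system: x ≈ -44.1, y ≈ -37.6 km.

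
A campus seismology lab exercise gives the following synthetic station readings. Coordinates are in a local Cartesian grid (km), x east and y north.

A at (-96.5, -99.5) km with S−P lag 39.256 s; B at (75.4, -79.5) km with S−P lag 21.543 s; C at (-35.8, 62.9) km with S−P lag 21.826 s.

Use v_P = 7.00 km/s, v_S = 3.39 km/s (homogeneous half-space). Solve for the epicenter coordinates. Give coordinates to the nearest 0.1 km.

(107.6, 58.4)

Distance from S−P lag: d = Δt · v_P v_S / (v_P − v_S) = Δt · (7.00·3.39)/(7.00−3.39) ≈ 6.5734·Δt.
So d_A = 258.05, d_B = 141.61, d_C = 143.47 km.
Circle about each station: (x + 96.5)² + (y + 99.5)² = 258.05²; (x − 75.4)² + (y + 79.5)² = 141.61²; (x + 35.8)² + (y − 62.9)² = 143.47².
Subtracting pairs of circle equations eliminates x²+y² and gives linear equations (the radical axes):
343.8 x + 40.0 y = 39329.32
121.4 x + 324.8 y = 32031.71
Solving the 2×2 system: x ≈ 107.6, y ≈ 58.4 km.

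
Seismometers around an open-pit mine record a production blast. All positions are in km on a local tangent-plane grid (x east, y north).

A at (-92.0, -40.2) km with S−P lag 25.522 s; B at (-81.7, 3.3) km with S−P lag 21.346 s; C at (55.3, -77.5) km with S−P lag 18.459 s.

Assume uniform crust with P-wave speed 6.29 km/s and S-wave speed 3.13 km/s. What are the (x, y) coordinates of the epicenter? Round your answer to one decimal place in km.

Distance from S−P lag: d = Δt · v_P v_S / (v_P − v_S) = Δt · (6.29·3.13)/(6.29−3.13) ≈ 6.2303·Δt.
So d_A = 159.01, d_B = 132.99, d_C = 115.00 km.
Circle about each station: (x + 92.0)² + (y + 40.2)² = 159.01²; (x + 81.7)² + (y − 3.3)² = 132.99²; (x − 55.3)² + (y + 77.5)² = 115.00².
Subtracting pairs of circle equations eliminates x²+y² and gives linear equations (the radical axes):
20.6 x + 87.0 y = 4203.58
294.6 x − 74.6 y = 11043.48
Solving the 2×2 system: x ≈ 46.9, y ≈ 37.2 km.

(46.9, 37.2)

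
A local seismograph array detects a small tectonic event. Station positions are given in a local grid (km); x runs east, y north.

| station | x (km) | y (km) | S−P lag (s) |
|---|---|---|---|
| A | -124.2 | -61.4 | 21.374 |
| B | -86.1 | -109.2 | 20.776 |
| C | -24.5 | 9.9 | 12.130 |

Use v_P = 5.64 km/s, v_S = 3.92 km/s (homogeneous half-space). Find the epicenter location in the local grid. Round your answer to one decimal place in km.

124.9 km east, 54.5 km north

Distance from S−P lag: d = Δt · v_P v_S / (v_P − v_S) = Δt · (5.64·3.92)/(5.64−3.92) ≈ 12.8540·Δt.
So d_A = 274.74, d_B = 267.05, d_C = 155.92 km.
Circle about each station: (x + 124.2)² + (y + 61.4)² = 274.74²; (x + 86.1)² + (y + 109.2)² = 267.05²; (x + 24.5)² + (y − 9.9)² = 155.92².
Subtracting pairs of circle equations eliminates x²+y² and gives linear equations (the radical axes):
76.2 x − 95.6 y = 4308.62
199.4 x + 142.6 y = 32673.68
Solving the 2×2 system: x ≈ 124.9, y ≈ 54.5 km.
Check against A (with the unrounded x, y): √((x + 124.2)²+(y + 61.4)²) = 274.73 ≈ 274.74 km. ✓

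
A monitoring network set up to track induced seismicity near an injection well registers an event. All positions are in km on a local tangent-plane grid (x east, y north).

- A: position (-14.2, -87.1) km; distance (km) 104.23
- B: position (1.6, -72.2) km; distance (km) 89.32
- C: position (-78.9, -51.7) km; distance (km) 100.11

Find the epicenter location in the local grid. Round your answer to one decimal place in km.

Circle about each station: (x + 14.2)² + (y + 87.1)² = 104.23²; (x − 1.6)² + (y + 72.2)² = 89.32²; (x + 78.9)² + (y + 51.7)² = 100.11².
Subtracting the A equation from the B and C equations removes the quadratic terms:
31.6 x + 29.8 y = 313.18
-129.4 x + 70.8 y = 1951.93
Solving the 2×2 system: x ≈ -5.9, y ≈ 16.8 km.

(-5.9, 16.8)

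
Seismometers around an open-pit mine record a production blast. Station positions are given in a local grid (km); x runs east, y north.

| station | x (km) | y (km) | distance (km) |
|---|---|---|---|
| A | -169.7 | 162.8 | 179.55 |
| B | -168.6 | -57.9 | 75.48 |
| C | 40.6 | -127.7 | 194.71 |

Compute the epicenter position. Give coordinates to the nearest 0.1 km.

(-112.5, -7.4)

Circle about each station: (x + 169.7)² + (y − 162.8)² = 179.55²; (x + 168.6)² + (y + 57.9)² = 75.48²; (x − 40.6)² + (y + 127.7)² = 194.71².
Subtracting pairs of circle equations eliminates x²+y² and gives linear equations (the radical axes):
2.2 x − 441.4 y = 3017.41
420.6 x − 581.0 y = -43020.06
Solving the 2×2 system: x ≈ -112.5, y ≈ -7.4 km.
Check against A (with the unrounded x, y): √((x + 169.7)²+(y − 162.8)²) = 179.55 ≈ 179.55 km. ✓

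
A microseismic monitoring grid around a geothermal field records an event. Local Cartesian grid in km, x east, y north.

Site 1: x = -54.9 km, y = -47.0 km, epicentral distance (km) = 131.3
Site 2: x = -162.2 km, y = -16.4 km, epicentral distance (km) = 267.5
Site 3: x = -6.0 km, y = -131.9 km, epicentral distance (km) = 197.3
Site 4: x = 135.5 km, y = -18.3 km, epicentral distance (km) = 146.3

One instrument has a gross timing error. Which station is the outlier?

Solve using three stations at a time. Using Site 1, Site 3, Site 4 (subtract circle equations pairwise → linear system) gives (x, y) ≈ (14.8, 64.3).
Distances from that point to each station vs reported:
  Site 1: calculated 131.3 vs reported 131.3 → residual 0.0 km
  Site 2: calculated 194.5 vs reported 267.5 → residual 73.0 km
  Site 3: calculated 197.3 vs reported 197.3 → residual 0.0 km
  Site 4: calculated 146.3 vs reported 146.3 → residual 0.0 km
Site 1, Site 3, Site 4 are mutually consistent (residuals ≈ 0); Site 2 is off by 73.0 km.

Site 2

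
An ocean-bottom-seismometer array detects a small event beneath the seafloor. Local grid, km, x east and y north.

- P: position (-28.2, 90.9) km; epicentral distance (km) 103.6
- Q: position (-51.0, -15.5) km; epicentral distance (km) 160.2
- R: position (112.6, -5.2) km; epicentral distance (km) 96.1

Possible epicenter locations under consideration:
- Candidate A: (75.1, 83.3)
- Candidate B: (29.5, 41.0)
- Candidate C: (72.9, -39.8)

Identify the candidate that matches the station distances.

Candidate A

For each candidate, compare |candidate − station| to the reported distance:
Candidate A: residuals P 0.0, Q 0.0, R 0.0 → max 0.0 km
Candidate B: residuals P 27.3, Q 61.9, R 1.0 → max 61.9 km
Candidate C: residuals P 61.6, Q 33.9, R 43.4 → max 61.6 km
Only Candidate A has all residuals ≈ 0.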